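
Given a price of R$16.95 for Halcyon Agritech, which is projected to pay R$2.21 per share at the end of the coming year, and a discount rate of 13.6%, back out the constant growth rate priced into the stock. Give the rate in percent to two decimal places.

0.56%

From P₀ = D₁/(r − g), the implied growth is g = r − D₁/P₀.
g = 0.136 − 2.21/16.95 = 0.136 − 0.13038 = 0.00562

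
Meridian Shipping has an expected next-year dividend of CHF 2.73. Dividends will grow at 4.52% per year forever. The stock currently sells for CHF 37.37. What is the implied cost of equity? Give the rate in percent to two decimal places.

Rearranging the constant-growth DDM: r = D₁/P₀ + g.
r = 2.7300 / 37.37 + 0.0452 = 0.07305 + 0.0452 = 0.11825

11.83%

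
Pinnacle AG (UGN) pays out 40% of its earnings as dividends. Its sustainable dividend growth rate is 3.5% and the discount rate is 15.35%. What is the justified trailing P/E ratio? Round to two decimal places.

3.49

Justified trailing P/E = b(1+g)/(r−g) = 0.40×(1+0.035)/(0.1535−0.035) = 3.4937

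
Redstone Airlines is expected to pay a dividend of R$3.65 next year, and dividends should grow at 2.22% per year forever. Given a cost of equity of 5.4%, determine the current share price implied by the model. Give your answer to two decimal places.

Gordon growth model: P₀ = D₁/(r − g), with D₁ = 3.65 given directly.
P₀ = 3.6500 / (0.054 − 0.0222) = 3.6500 / 0.0318 = 114.7799

R$114.78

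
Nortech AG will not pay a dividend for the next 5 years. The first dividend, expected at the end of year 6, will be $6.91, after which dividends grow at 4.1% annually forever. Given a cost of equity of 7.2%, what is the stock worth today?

$157.45

Deferred-dividend DDM. At t=5 the remaining stream is a growing perpetuity with first payment D_6 = 6.91.
V_5 = D_6/(r−g) = 6.91/(0.072−0.041) = 222.9032
P₀ = V_5/(1+r)^5 = 222.9032/(1+0.072)^5 = 157.4499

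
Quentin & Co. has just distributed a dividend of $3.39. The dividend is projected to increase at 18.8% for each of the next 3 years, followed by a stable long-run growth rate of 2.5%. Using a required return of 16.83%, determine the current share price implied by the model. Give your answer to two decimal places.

$36.01

Two-stage DDM. Project D₁…D_3 at 0.188, terminal growth 0.025, discount at r = 0.1683.
D_1 = 4.0273
D_2 = 4.7845
D_3 = 5.6839
Terminal value at t=3: TV = D_4/(r−g) = 5.8260/(0.1683−0.025) = 40.6562
P₀ = 4.0273/(1+0.1683)^1 + 4.7845/(1+0.1683)^2 + 5.6839/(1+0.1683)^3 + 40.6562/(1+0.1683)^3 = 36.0123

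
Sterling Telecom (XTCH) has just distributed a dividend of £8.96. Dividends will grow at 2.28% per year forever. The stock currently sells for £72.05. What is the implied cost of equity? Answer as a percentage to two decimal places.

Rearranging the constant-growth DDM: r = D₁/P₀ + g.
D₁ = 8.96 × (1 + 0.0228) = 9.1643.
r = 9.1643 / 72.05 + 0.0228 = 0.12719 + 0.0228 = 0.14999

15.00%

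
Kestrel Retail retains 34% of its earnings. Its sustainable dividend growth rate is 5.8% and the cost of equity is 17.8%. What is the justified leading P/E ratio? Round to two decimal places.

5.50

Payout ratio b = 1 − 0.34 = 0.66.
Justified leading P/E = b/(r−g) = 0.66/(0.178−0.058) = 5.5000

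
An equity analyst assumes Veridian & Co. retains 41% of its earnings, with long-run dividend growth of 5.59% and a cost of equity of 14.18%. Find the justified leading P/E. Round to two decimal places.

6.87

Payout ratio b = 1 − 0.41 = 0.59.
Justified leading P/E = b/(r−g) = 0.59/(0.1418−0.0559) = 6.8685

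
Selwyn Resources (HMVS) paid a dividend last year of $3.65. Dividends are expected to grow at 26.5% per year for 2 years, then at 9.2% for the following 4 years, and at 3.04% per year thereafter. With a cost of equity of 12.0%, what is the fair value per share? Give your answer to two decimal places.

$74.66

Three-stage DDM. Project D₁…D_6; terminal Gordon value at t=6 with g = 0.0304; discount at r = 0.12.
D_1 = 4.6173
D_2 = 5.8408
D_3 = 6.3782
D_4 = 6.9650
D_5 = 7.6057
D_6 = 8.3055
TV_6 = 8.5580/(0.12−0.0304) = 95.5130
P₀ = Σ Dₜ/(1+r)ᵗ + TV_6/(1+r)^6 = 74.6584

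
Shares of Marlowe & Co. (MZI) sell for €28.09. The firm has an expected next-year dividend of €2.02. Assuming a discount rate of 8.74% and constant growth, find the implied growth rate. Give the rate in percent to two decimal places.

1.55%

From P₀ = D₁/(r − g), the implied growth is g = r − D₁/P₀.
g = 0.0874 − 2.02/28.09 = 0.0874 − 0.07191 = 0.01549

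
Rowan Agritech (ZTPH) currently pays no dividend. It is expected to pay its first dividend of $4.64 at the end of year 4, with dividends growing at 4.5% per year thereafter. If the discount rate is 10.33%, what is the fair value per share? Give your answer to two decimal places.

$59.26

Deferred-dividend DDM. At t=3 the remaining stream is a growing perpetuity with first payment D_4 = 4.64.
V_3 = D_4/(r−g) = 4.64/(0.1033−0.045) = 79.5883
P₀ = V_3/(1+r)^3 = 79.5883/(1+0.1033)^3 = 59.2609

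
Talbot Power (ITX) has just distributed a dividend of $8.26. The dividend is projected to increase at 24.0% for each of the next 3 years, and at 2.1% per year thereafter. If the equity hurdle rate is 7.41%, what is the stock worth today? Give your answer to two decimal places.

Two-stage DDM. Project D₁…D_3 at 0.24, terminal growth 0.021, discount at r = 0.0741.
D_1 = 10.2424
D_2 = 12.7006
D_3 = 15.7487
Terminal value at t=3: TV = D_4/(r−g) = 16.0794/(0.0741−0.021) = 302.8143
P₀ = 10.2424/(1+0.0741)^1 + 12.7006/(1+0.0741)^2 + 15.7487/(1+0.0741)^3 + 302.8143/(1+0.0741)^3 = 277.6202

$277.62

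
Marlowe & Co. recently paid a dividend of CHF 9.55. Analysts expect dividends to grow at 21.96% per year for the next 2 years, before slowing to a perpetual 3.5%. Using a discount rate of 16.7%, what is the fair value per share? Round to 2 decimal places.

CHF 102.19

Two-stage DDM. Project D₁…D_2 at 0.2196, terminal growth 0.035, discount at r = 0.167.
D_1 = 11.6472
D_2 = 14.2049
Terminal value at t=2: TV = D_3/(r−g) = 14.7021/(0.167−0.035) = 111.3793
P₀ = 11.6472/(1+0.167)^1 + 14.2049/(1+0.167)^2 + 111.3793/(1+0.167)^2 = 102.1937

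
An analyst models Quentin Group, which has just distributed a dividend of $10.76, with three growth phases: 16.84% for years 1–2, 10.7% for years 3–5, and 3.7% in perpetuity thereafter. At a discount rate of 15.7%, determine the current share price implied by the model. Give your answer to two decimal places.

$135.05

Three-stage DDM. Project D₁…D_5; terminal Gordon value at t=5 with g = 0.037; discount at r = 0.157.
D_1 = 12.5720
D_2 = 14.6891
D_3 = 16.2608
D_4 = 18.0008
D_5 = 19.9268
TV_5 = 20.6641/(0.157−0.037) = 172.2010
P₀ = Σ Dₜ/(1+r)ᵗ + TV_5/(1+r)^5 = 135.0498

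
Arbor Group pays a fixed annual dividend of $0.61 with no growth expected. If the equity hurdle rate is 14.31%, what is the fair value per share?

Zero-growth DDM (perpetuity): P₀ = D/r = 0.61 / 0.1431 = 4.2628

$4.26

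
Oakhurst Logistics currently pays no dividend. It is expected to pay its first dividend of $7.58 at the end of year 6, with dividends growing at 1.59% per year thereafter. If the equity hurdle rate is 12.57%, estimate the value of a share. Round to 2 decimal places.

Deferred-dividend DDM. At t=5 the remaining stream is a growing perpetuity with first payment D_6 = 7.58.
V_5 = D_6/(r−g) = 7.58/(0.1257−0.0159) = 69.0346
P₀ = V_5/(1+r)^5 = 69.0346/(1+0.1257)^5 = 38.1903

$38.19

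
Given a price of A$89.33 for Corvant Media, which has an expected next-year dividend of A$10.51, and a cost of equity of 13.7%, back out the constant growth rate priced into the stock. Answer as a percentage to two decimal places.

1.93%

From P₀ = D₁/(r − g), the implied growth is g = r − D₁/P₀.
g = 0.137 − 10.51/89.33 = 0.137 − 0.11765 = 0.01935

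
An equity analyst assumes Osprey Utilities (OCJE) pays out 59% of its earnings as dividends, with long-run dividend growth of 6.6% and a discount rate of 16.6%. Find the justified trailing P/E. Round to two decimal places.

Justified trailing P/E = b(1+g)/(r−g) = 0.59×(1+0.066)/(0.166−0.066) = 6.2894

6.29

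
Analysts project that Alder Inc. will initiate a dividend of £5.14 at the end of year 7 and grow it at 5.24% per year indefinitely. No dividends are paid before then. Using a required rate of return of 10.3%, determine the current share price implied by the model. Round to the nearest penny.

Deferred-dividend DDM. At t=6 the remaining stream is a growing perpetuity with first payment D_7 = 5.14.
V_6 = D_7/(r−g) = 5.14/(0.103−0.0524) = 101.5810
P₀ = V_6/(1+r)^6 = 101.5810/(1+0.103)^6 = 56.4104

£56.41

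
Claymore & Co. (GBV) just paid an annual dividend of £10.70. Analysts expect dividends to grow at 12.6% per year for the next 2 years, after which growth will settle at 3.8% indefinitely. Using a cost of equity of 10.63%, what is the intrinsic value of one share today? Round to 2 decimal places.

£190.43

Two-stage DDM. Project D₁…D_2 at 0.126, terminal growth 0.038, discount at r = 0.1063.
D_1 = 12.0482
D_2 = 13.5663
Terminal value at t=2: TV = D_3/(r−g) = 14.0818/(0.1063−0.038) = 206.1756
P₀ = 12.0482/(1+0.1063)^1 + 13.5663/(1+0.1063)^2 + 206.1756/(1+0.1063)^2 = 190.4329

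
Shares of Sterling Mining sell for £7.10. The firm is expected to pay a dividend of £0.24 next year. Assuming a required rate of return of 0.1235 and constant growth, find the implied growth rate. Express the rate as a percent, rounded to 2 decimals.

8.97%

From P₀ = D₁/(r − g), the implied growth is g = r − D₁/P₀.
g = 0.1235 − 0.24/7.10 = 0.1235 − 0.03380 = 0.08970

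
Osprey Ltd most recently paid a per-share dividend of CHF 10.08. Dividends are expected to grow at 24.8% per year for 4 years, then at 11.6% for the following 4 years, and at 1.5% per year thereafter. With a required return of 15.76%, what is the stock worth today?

Three-stage DDM. Project D₁…D_8; terminal Gordon value at t=8 with g = 0.015; discount at r = 0.1576.
D_1 = 12.5798
D_2 = 15.6996
D_3 = 19.5932
D_4 = 24.4523
D_5 = 27.2887
D_6 = 30.4542
D_7 = 33.9869
D_8 = 37.9294
TV_8 = 38.4983/(0.1576−0.015) = 269.9741
P₀ = Σ Dₜ/(1+r)ᵗ + TV_8/(1+r)^8 = 182.3033

CHF 182.30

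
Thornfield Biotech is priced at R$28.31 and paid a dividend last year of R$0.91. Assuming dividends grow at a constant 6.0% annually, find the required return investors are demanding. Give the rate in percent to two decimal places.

Rearranging the constant-growth DDM: r = D₁/P₀ + g.
D₁ = 0.91 × (1 + 0.06) = 0.9646.
r = 0.9646 / 28.31 + 0.06 = 0.03407 + 0.06 = 0.09407

9.41%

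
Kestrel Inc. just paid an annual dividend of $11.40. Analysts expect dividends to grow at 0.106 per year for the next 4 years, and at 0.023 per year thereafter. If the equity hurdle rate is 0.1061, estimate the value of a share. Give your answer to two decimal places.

Two-stage DDM. Project D₁…D_4 at 0.106, terminal growth 0.023, discount at r = 0.1061.
D_1 = 12.6084
D_2 = 13.9449
D_3 = 15.4230
D_4 = 17.0579
Terminal value at t=4: TV = D_5/(r−g) = 17.4502/(0.1061−0.023) = 209.9907
P₀ = 12.6084/(1+0.1061)^1 + 13.9449/(1+0.1061)^2 + 15.4230/(1+0.1061)^3 + 17.0579/(1+0.1061)^4 + 209.9907/(1+0.1061)^4 = 185.8783

$185.88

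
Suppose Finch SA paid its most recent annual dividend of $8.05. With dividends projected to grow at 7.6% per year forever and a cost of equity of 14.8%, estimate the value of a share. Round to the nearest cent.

$120.30

Gordon growth model: P₀ = D₁/(r − g). D₁ = 8.05 × (1 + 0.076) = 8.6618.
P₀ = 8.6618 / (0.148 − 0.076) = 8.6618 / 0.072 = 120.3028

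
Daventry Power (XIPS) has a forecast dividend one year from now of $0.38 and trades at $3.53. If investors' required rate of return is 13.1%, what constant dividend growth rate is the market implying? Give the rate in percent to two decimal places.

From P₀ = D₁/(r − g), the implied growth is g = r − D₁/P₀.
g = 0.131 − 0.38/3.53 = 0.131 − 0.10765 = 0.02335

2.34%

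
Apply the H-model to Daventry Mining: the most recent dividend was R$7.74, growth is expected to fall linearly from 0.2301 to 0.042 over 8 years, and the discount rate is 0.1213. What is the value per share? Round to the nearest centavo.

H-model: P₀ = D₀[(1+g_L) + H(g_S−g_L)]/(r−g_L), with H = 8/2 = 4.
P₀ = 7.74 × [(1+0.042) + 4×(0.2301−0.042)] / (0.1213−0.042)
   = 7.74 × 1.7944 / 0.0793 = 175.1407

R$175.14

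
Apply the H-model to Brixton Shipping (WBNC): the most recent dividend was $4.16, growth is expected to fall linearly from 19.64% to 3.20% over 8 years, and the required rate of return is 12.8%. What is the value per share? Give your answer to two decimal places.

$73.22

H-model: P₀ = D₀[(1+g_L) + H(g_S−g_L)]/(r−g_L), with H = 8/2 = 4.
P₀ = 4.16 × [(1+0.032) + 4×(0.1964−0.032)] / (0.128−0.032)
   = 4.16 × 1.6896 / 0.096 = 73.2160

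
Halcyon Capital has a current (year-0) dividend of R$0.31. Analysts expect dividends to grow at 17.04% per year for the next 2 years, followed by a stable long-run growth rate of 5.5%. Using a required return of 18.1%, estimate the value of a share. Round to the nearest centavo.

R$3.16

Two-stage DDM. Project D₁…D_2 at 0.1704, terminal growth 0.055, discount at r = 0.181.
D_1 = 0.3628
D_2 = 0.4246
Terminal value at t=2: TV = D_3/(r−g) = 0.4480/(0.181−0.055) = 3.5556
P₀ = 0.3628/(1+0.181)^1 + 0.4246/(1+0.181)^2 + 3.5556/(1+0.181)^2 = 3.1609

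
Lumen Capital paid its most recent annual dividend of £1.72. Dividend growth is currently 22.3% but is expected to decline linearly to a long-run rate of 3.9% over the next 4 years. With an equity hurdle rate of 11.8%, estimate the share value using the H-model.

£30.63

H-model: P₀ = D₀[(1+g_L) + H(g_S−g_L)]/(r−g_L), with H = 4/2 = 2.
P₀ = 1.72 × [(1+0.039) + 2×(0.223−0.039)] / (0.118−0.039)
   = 1.72 × 1.4070 / 0.079 = 30.6334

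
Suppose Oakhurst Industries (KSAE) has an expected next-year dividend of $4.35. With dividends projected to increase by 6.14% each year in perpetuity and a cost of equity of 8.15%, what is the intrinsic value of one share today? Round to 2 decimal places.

$216.42

Gordon growth model: P₀ = D₁/(r − g), with D₁ = 4.35 given directly.
P₀ = 4.3500 / (0.0815 − 0.0614) = 4.3500 / 0.0201 = 216.4179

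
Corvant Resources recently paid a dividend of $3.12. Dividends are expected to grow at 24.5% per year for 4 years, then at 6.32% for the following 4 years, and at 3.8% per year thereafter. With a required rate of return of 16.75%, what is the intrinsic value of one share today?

Three-stage DDM. Project D₁…D_8; terminal Gordon value at t=8 with g = 0.038; discount at r = 0.1675.
D_1 = 3.8844
D_2 = 4.8361
D_3 = 6.0209
D_4 = 7.4960
D_5 = 7.9698
D_6 = 8.4735
D_7 = 9.0090
D_8 = 9.5784
TV_8 = 9.9424/(0.1675−0.038) = 76.7749
P₀ = Σ Dₜ/(1+r)ᵗ + TV_8/(1+r)^8 = 49.7767

$49.78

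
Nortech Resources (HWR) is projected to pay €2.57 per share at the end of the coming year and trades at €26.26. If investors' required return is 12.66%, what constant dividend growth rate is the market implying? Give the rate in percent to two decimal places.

2.87%

From P₀ = D₁/(r − g), the implied growth is g = r − D₁/P₀.
g = 0.1266 − 2.57/26.26 = 0.1266 − 0.09787 = 0.02873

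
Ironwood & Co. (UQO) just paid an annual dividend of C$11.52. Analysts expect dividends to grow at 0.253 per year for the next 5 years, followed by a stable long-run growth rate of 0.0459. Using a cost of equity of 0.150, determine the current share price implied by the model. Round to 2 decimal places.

C$252.78

Two-stage DDM. Project D₁…D_5 at 0.253, terminal growth 0.0459, discount at r = 0.15.
D_1 = 14.4346
D_2 = 18.0865
D_3 = 22.6624
D_4 = 28.3960
D_5 = 35.5802
Terminal value at t=5: TV = D_6/(r−g) = 37.2133/(0.15−0.0459) = 357.4763
P₀ = 14.4346/(1+0.15)^1 + 18.0865/(1+0.15)^2 + 22.6624/(1+0.15)^3 + 28.3960/(1+0.15)^4 + 35.5802/(1+0.15)^5 + 357.4763/(1+0.15)^5 = 252.7827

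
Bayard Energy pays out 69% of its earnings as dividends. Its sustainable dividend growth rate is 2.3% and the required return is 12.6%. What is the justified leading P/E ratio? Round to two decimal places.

6.70

Justified leading P/E = b/(r−g) = 0.69/(0.126−0.023) = 6.6990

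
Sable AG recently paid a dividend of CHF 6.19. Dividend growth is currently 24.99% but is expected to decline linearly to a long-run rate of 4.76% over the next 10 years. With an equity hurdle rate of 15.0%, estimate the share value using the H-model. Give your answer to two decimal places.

H-model: P₀ = D₀[(1+g_L) + H(g_S−g_L)]/(r−g_L), with H = 10/2 = 5.
P₀ = 6.19 × [(1+0.0476) + 5×(0.2499−0.0476)] / (0.15−0.0476)
   = 6.19 × 2.0591 / 0.1024 = 124.4710

CHF 124.47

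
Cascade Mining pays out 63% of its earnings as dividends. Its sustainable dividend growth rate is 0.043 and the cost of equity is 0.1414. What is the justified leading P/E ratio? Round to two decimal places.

6.40

Justified leading P/E = b/(r−g) = 0.63/(0.1414−0.043) = 6.4024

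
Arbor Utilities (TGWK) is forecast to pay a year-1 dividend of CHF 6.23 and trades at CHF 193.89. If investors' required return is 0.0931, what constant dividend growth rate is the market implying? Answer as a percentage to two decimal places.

6.10%

From P₀ = D₁/(r − g), the implied growth is g = r − D₁/P₀.
g = 0.0931 − 6.23/193.89 = 0.0931 − 0.03213 = 0.06097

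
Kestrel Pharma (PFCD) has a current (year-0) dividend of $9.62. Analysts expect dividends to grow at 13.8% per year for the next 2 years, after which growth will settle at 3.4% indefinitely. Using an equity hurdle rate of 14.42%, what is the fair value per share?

Two-stage DDM. Project D₁…D_2 at 0.138, terminal growth 0.034, discount at r = 0.1442.
D_1 = 10.9476
D_2 = 12.4583
Terminal value at t=2: TV = D_3/(r−g) = 12.8819/(0.1442−0.034) = 116.8957
P₀ = 10.9476/(1+0.1442)^1 + 12.4583/(1+0.1442)^2 + 116.8957/(1+0.1442)^2 = 108.3722

$108.37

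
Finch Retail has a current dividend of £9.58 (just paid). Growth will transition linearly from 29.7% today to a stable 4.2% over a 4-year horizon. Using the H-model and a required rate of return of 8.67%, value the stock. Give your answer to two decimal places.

H-model: P₀ = D₀[(1+g_L) + H(g_S−g_L)]/(r−g_L), with H = 4/2 = 2.
P₀ = 9.58 × [(1+0.042) + 2×(0.297−0.042)] / (0.0867−0.042)
   = 9.58 × 1.5520 / 0.0447 = 332.6210

£332.62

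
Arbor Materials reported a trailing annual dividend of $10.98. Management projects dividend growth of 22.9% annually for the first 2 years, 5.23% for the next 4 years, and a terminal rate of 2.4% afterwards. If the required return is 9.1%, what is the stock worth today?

Three-stage DDM. Project D₁…D_6; terminal Gordon value at t=6 with g = 0.024; discount at r = 0.091.
D_1 = 13.4944
D_2 = 16.5846
D_3 = 17.4520
D_4 = 18.3648
D_5 = 19.3252
D_6 = 20.3359
TV_6 = 20.8240/(0.091−0.024) = 310.8061
P₀ = Σ Dₜ/(1+r)ᵗ + TV_6/(1+r)^6 = 261.5722

$261.57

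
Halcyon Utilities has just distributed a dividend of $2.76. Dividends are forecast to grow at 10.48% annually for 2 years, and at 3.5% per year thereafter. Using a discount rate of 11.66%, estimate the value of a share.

Two-stage DDM. Project D₁…D_2 at 0.1048, terminal growth 0.035, discount at r = 0.1166.
D_1 = 3.0492
D_2 = 3.3688
Terminal value at t=2: TV = D_3/(r−g) = 3.4867/(0.1166−0.035) = 42.7294
P₀ = 3.0492/(1+0.1166)^1 + 3.3688/(1+0.1166)^2 + 42.7294/(1+0.1166)^2 = 39.7042

$39.70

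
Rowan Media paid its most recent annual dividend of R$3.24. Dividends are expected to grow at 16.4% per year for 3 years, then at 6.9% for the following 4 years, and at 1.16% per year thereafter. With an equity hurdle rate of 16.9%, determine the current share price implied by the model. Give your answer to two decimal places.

Three-stage DDM. Project D₁…D_7; terminal Gordon value at t=7 with g = 0.0116; discount at r = 0.169.
D_1 = 3.7714
D_2 = 4.3899
D_3 = 5.1098
D_4 = 5.4624
D_5 = 5.8393
D_6 = 6.2422
D_7 = 6.6729
TV_7 = 6.7503/(0.169−0.0116) = 42.8863
P₀ = Σ Dₜ/(1+r)ᵗ + TV_7/(1+r)^7 = 34.2948

R$34.29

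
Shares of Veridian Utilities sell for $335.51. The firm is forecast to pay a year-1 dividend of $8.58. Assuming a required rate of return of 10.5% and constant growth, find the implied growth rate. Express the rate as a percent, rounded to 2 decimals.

7.94%

From P₀ = D₁/(r − g), the implied growth is g = r − D₁/P₀.
g = 0.105 − 8.58/335.51 = 0.105 − 0.02557 = 0.07943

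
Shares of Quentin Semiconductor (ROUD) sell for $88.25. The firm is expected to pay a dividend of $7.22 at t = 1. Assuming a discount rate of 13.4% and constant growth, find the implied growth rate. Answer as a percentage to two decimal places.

From P₀ = D₁/(r − g), the implied growth is g = r − D₁/P₀.
g = 0.134 − 7.22/88.25 = 0.134 − 0.08181 = 0.05219

5.22%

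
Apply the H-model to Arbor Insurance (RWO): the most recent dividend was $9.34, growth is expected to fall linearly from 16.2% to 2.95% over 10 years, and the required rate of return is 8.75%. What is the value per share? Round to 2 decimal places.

$272.47

H-model: P₀ = D₀[(1+g_L) + H(g_S−g_L)]/(r−g_L), with H = 10/2 = 5.
P₀ = 9.34 × [(1+0.0295) + 5×(0.162−0.0295)] / (0.0875−0.0295)
   = 9.34 × 1.6920 / 0.058 = 272.4703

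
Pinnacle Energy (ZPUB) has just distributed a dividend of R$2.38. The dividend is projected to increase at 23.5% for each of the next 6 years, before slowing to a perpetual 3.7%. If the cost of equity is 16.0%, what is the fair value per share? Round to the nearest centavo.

Two-stage DDM. Project D₁…D_6 at 0.235, terminal growth 0.037, discount at r = 0.16.
D_1 = 2.9393
D_2 = 3.6300
D_3 = 4.4831
D_4 = 5.5366
D_5 = 6.8377
D_6 = 8.4446
Terminal value at t=6: TV = D_7/(r−g) = 8.7570/(0.16−0.037) = 71.1955
P₀ = 2.9393/(1+0.16)^1 + 3.6300/(1+0.16)^2 + 4.4831/(1+0.16)^3 + 5.5366/(1+0.16)^4 + 6.8377/(1+0.16)^5 + 8.4446/(1+0.16)^6 + 71.1955/(1+0.16)^6 = 47.1047

R$47.10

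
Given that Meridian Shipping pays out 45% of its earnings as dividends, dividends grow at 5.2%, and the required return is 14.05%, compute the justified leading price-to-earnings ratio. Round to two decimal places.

5.08

Justified leading P/E = b/(r−g) = 0.45/(0.1405−0.052) = 5.0847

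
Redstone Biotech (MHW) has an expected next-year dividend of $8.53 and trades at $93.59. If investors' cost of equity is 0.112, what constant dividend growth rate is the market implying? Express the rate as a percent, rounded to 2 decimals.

From P₀ = D₁/(r − g), the implied growth is g = r − D₁/P₀.
g = 0.112 − 8.53/93.59 = 0.112 − 0.09114 = 0.02086

2.09%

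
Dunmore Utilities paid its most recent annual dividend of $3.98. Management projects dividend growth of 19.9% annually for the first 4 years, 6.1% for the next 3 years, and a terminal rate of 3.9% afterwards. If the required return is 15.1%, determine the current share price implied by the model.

Three-stage DDM. Project D₁…D_7; terminal Gordon value at t=7 with g = 0.039; discount at r = 0.151.
D_1 = 4.7720
D_2 = 5.7217
D_3 = 6.8603
D_4 = 8.2255
D_5 = 8.7272
D_6 = 9.2596
D_7 = 9.8244
TV_7 = 10.2075/(0.151−0.039) = 91.1388
P₀ = Σ Dₜ/(1+r)ᵗ + TV_7/(1+r)^7 = 63.6785

$63.68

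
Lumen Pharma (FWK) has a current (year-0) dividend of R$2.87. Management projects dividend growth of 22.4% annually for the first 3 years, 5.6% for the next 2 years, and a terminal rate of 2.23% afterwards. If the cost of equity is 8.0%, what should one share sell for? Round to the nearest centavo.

R$89.96

Three-stage DDM. Project D₁…D_5; terminal Gordon value at t=5 with g = 0.0223; discount at r = 0.08.
D_1 = 3.5129
D_2 = 4.2998
D_3 = 5.2629
D_4 = 5.5576
D_5 = 5.8689
TV_5 = 5.9997/(0.08−0.0223) = 103.9816
P₀ = Σ Dₜ/(1+r)ᵗ + TV_5/(1+r)^5 = 89.9643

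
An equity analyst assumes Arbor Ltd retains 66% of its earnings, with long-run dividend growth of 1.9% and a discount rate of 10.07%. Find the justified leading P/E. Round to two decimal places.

4.16

Payout ratio b = 1 − 0.66 = 0.34.
Justified leading P/E = b/(r−g) = 0.34/(0.1007−0.019) = 4.1616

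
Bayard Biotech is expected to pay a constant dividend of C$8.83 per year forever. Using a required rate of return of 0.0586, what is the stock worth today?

C$150.68

Zero-growth DDM (perpetuity): P₀ = D/r = 8.83 / 0.0586 = 150.6826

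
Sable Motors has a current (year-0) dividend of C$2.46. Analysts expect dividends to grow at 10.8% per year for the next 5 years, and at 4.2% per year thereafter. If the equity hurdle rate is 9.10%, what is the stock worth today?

Two-stage DDM. Project D₁…D_5 at 0.108, terminal growth 0.042, discount at r = 0.091.
D_1 = 2.7257
D_2 = 3.0201
D_3 = 3.3462
D_4 = 3.7076
D_5 = 4.1080
Terminal value at t=5: TV = D_6/(r−g) = 4.2806/(0.091−0.042) = 87.3586
P₀ = 2.7257/(1+0.091)^1 + 3.0201/(1+0.091)^2 + 3.3462/(1+0.091)^3 + 3.7076/(1+0.091)^4 + 4.1080/(1+0.091)^5 + 87.3586/(1+0.091)^5 = 69.4044

C$69.40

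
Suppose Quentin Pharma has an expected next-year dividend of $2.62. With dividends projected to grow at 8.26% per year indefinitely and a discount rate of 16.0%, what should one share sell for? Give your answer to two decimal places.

Gordon growth model: P₀ = D₁/(r − g), with D₁ = 2.62 given directly.
P₀ = 2.6200 / (0.16 − 0.0826) = 2.6200 / 0.0774 = 33.8501

$33.85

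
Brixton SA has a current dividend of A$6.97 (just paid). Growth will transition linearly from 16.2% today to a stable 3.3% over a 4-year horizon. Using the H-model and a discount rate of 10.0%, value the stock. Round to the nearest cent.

H-model: P₀ = D₀[(1+g_L) + H(g_S−g_L)]/(r−g_L), with H = 4/2 = 2.
P₀ = 6.97 × [(1+0.033) + 2×(0.162−0.033)] / (0.1−0.033)
   = 6.97 × 1.2910 / 0.067 = 134.3025

A$134.30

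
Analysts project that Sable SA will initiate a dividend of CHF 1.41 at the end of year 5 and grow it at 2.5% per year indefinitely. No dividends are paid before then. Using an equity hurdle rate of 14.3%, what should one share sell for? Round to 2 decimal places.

CHF 7.00

Deferred-dividend DDM. At t=4 the remaining stream is a growing perpetuity with first payment D_5 = 1.41.
V_4 = D_5/(r−g) = 1.41/(0.143−0.025) = 11.9492
P₀ = V_4/(1+r)^4 = 11.9492/(1+0.143)^4 = 7.0009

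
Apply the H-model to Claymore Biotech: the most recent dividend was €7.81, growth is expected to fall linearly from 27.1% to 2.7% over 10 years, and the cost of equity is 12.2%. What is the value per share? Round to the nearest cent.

H-model: P₀ = D₀[(1+g_L) + H(g_S−g_L)]/(r−g_L), with H = 10/2 = 5.
P₀ = 7.81 × [(1+0.027) + 5×(0.271−0.027)] / (0.122−0.027)
   = 7.81 × 2.2470 / 0.095 = 184.7271

€184.73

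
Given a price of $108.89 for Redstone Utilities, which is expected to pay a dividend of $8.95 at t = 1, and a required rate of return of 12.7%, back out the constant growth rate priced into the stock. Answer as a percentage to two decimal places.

4.48%

From P₀ = D₁/(r − g), the implied growth is g = r − D₁/P₀.
g = 0.127 − 8.95/108.89 = 0.127 − 0.08219 = 0.04481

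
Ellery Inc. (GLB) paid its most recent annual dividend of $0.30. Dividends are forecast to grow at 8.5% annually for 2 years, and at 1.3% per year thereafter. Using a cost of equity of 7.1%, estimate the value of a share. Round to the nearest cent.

Two-stage DDM. Project D₁…D_2 at 0.085, terminal growth 0.013, discount at r = 0.071.
D_1 = 0.3255
D_2 = 0.3532
Terminal value at t=2: TV = D_3/(r−g) = 0.3578/(0.071−0.013) = 6.1683
P₀ = 0.3255/(1+0.071)^1 + 0.3532/(1+0.071)^2 + 6.1683/(1+0.071)^2 = 5.9894

$5.99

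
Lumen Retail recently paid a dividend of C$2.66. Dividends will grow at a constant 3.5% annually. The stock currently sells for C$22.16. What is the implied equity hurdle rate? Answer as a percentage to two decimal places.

Rearranging the constant-growth DDM: r = D₁/P₀ + g.
D₁ = 2.66 × (1 + 0.035) = 2.7531.
r = 2.7531 / 22.16 + 0.035 = 0.12424 + 0.035 = 0.15924

15.92%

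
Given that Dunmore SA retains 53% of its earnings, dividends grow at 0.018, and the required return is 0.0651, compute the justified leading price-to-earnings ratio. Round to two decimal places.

Payout ratio b = 1 − 0.53 = 0.47.
Justified leading P/E = b/(r−g) = 0.47/(0.0651−0.018) = 9.9788

9.98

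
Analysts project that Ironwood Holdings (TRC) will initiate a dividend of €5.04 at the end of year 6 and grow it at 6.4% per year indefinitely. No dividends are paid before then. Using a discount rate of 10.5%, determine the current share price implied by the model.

€74.62

Deferred-dividend DDM. At t=5 the remaining stream is a growing perpetuity with first payment D_6 = 5.04.
V_5 = D_6/(r−g) = 5.04/(0.105−0.064) = 122.9268
P₀ = V_5/(1+r)^5 = 122.9268/(1+0.105)^5 = 74.6166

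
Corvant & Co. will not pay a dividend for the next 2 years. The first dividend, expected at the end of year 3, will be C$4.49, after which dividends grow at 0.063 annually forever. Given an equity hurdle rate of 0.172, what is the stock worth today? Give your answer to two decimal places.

C$29.99

Deferred-dividend DDM. At t=2 the remaining stream is a growing perpetuity with first payment D_3 = 4.49.
V_2 = D_3/(r−g) = 4.49/(0.172−0.063) = 41.1927
P₀ = V_2/(1+r)^2 = 41.1927/(1+0.172)^2 = 29.9892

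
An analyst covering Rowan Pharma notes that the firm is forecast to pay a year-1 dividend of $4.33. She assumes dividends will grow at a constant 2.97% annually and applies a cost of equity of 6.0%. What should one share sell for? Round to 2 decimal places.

Gordon growth model: P₀ = D₁/(r − g), with D₁ = 4.33 given directly.
P₀ = 4.3300 / (0.06 − 0.0297) = 4.3300 / 0.0303 = 142.9043

$142.90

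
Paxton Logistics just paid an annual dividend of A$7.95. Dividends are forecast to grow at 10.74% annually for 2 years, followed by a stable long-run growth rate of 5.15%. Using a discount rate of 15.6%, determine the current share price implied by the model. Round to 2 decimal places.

A$88.32

Two-stage DDM. Project D₁…D_2 at 0.1074, terminal growth 0.0515, discount at r = 0.156.
D_1 = 8.8038
D_2 = 9.7494
Terminal value at t=2: TV = D_3/(r−g) = 10.2515/(0.156−0.0515) = 98.1000
P₀ = 8.8038/(1+0.156)^1 + 9.7494/(1+0.156)^2 + 98.1000/(1+0.156)^2 = 88.3211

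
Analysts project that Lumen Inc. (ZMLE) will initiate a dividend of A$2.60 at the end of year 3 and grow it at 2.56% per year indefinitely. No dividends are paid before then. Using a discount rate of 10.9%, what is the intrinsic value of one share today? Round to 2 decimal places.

A$25.35

Deferred-dividend DDM. At t=2 the remaining stream is a growing perpetuity with first payment D_3 = 2.60.
V_2 = D_3/(r−g) = 2.60/(0.109−0.0256) = 31.1751
P₀ = V_2/(1+r)^2 = 31.1751/(1+0.109)^2 = 25.3480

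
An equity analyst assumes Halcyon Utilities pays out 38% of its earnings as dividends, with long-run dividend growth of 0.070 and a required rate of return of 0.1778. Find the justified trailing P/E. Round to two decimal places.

3.77

Justified trailing P/E = b(1+g)/(r−g) = 0.38×(1+0.07)/(0.1778−0.07) = 3.7718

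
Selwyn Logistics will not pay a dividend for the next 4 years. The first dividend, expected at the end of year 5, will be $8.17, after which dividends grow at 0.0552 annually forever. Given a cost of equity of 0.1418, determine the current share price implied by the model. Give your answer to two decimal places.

$55.51

Deferred-dividend DDM. At t=4 the remaining stream is a growing perpetuity with first payment D_5 = 8.17.
V_4 = D_5/(r−g) = 8.17/(0.1418−0.0552) = 94.3418
P₀ = V_4/(1+r)^4 = 94.3418/(1+0.1418)^4 = 55.5065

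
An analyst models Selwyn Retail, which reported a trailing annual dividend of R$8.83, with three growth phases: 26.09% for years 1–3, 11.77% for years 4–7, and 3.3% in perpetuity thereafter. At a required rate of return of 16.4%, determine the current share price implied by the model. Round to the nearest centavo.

Three-stage DDM. Project D₁…D_7; terminal Gordon value at t=7 with g = 0.033; discount at r = 0.164.
D_1 = 11.1337
D_2 = 14.0385
D_3 = 17.7012
D_4 = 19.7846
D_5 = 22.1133
D_6 = 24.7160
D_7 = 27.6251
TV_7 = 28.5367/(0.164−0.033) = 217.8375
P₀ = Σ Dₜ/(1+r)ᵗ + TV_7/(1+r)^7 = 146.9978

R$147.00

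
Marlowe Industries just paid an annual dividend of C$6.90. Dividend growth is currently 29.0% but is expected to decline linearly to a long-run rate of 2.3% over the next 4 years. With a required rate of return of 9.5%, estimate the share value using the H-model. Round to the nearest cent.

C$149.21

H-model: P₀ = D₀[(1+g_L) + H(g_S−g_L)]/(r−g_L), with H = 4/2 = 2.
P₀ = 6.90 × [(1+0.023) + 2×(0.29−0.023)] / (0.095−0.023)
   = 6.90 × 1.5570 / 0.072 = 149.2125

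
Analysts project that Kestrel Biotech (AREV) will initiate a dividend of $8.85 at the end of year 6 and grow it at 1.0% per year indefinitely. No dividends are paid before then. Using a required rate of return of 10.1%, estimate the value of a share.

$60.11

Deferred-dividend DDM. At t=5 the remaining stream is a growing perpetuity with first payment D_6 = 8.85.
V_5 = D_6/(r−g) = 8.85/(0.101−0.01) = 97.2527
P₀ = V_5/(1+r)^5 = 97.2527/(1+0.101)^5 = 60.1126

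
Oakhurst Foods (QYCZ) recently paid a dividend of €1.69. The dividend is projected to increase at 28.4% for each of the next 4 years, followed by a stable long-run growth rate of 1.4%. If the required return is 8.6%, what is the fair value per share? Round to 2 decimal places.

€56.96

Two-stage DDM. Project D₁…D_4 at 0.284, terminal growth 0.014, discount at r = 0.086.
D_1 = 2.1700
D_2 = 2.7862
D_3 = 3.5775
D_4 = 4.5935
Terminal value at t=4: TV = D_5/(r−g) = 4.6578/(0.086−0.014) = 64.6923
P₀ = 2.1700/(1+0.086)^1 + 2.7862/(1+0.086)^2 + 3.5775/(1+0.086)^3 + 4.5935/(1+0.086)^4 + 64.6923/(1+0.086)^4 = 56.9646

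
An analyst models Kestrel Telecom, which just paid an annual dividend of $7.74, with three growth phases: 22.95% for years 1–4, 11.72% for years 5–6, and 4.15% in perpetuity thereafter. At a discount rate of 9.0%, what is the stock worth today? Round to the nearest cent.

$350.89

Three-stage DDM. Project D₁…D_6; terminal Gordon value at t=6 with g = 0.0415; discount at r = 0.09.
D_1 = 9.5163
D_2 = 11.7003
D_3 = 14.3856
D_4 = 17.6870
D_5 = 19.7600
D_6 = 22.0758
TV_6 = 22.9920/(0.09−0.0415) = 474.0613
P₀ = Σ Dₜ/(1+r)ᵗ + TV_6/(1+r)^6 = 350.8897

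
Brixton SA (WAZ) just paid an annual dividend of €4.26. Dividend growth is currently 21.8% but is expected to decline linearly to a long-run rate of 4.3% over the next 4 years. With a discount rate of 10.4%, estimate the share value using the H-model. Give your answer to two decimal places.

€97.28

H-model: P₀ = D₀[(1+g_L) + H(g_S−g_L)]/(r−g_L), with H = 4/2 = 2.
P₀ = 4.26 × [(1+0.043) + 2×(0.218−0.043)] / (0.104−0.043)
   = 4.26 × 1.3930 / 0.061 = 97.2816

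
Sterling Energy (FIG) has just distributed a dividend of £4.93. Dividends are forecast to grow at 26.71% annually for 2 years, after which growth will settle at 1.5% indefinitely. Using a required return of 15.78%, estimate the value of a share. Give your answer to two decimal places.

Two-stage DDM. Project D₁…D_2 at 0.2671, terminal growth 0.015, discount at r = 0.1578.
D_1 = 6.2468
D_2 = 7.9153
Terminal value at t=2: TV = D_3/(r−g) = 8.0341/(0.1578−0.015) = 56.2609
P₀ = 6.2468/(1+0.1578)^1 + 7.9153/(1+0.1578)^2 + 56.2609/(1+0.1578)^2 = 53.2702

£53.27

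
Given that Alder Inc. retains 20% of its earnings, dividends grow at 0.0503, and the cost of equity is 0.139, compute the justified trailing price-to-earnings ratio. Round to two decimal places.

9.47

Payout ratio b = 1 − 0.20 = 0.80.
Justified trailing P/E = b(1+g)/(r−g) = 0.80×(1+0.0503)/(0.139−0.0503) = 9.4728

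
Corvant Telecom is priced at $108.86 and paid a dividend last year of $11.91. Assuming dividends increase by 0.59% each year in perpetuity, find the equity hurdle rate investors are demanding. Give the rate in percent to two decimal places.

Rearranging the constant-growth DDM: r = D₁/P₀ + g.
D₁ = 11.91 × (1 + 0.0059) = 11.9803.
r = 11.9803 / 108.86 + 0.0059 = 0.11005 + 0.0059 = 0.11595

11.60%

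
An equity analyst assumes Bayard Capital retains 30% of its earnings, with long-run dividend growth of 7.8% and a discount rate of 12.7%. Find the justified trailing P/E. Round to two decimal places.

Payout ratio b = 1 − 0.30 = 0.70.
Justified trailing P/E = b(1+g)/(r−g) = 0.70×(1+0.078)/(0.127−0.078) = 15.4000

15.40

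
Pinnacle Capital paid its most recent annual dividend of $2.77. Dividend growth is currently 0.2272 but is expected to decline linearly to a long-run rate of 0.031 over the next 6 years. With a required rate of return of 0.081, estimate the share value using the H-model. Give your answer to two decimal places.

H-model: P₀ = D₀[(1+g_L) + H(g_S−g_L)]/(r−g_L), with H = 6/2 = 3.
P₀ = 2.77 × [(1+0.031) + 3×(0.2272−0.031)] / (0.081−0.031)
   = 2.77 × 1.6196 / 0.05 = 89.7258

$89.73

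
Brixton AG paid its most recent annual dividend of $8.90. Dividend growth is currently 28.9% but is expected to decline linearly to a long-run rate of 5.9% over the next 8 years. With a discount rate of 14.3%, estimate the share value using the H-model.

H-model: P₀ = D₀[(1+g_L) + H(g_S−g_L)]/(r−g_L), with H = 8/2 = 4.
P₀ = 8.90 × [(1+0.059) + 4×(0.289−0.059)] / (0.143−0.059)
   = 8.90 × 1.9790 / 0.084 = 209.6798

$209.68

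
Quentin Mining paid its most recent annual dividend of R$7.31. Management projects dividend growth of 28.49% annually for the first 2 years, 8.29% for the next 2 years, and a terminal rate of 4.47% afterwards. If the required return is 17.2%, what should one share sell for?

Three-stage DDM. Project D₁…D_4; terminal Gordon value at t=4 with g = 0.0447; discount at r = 0.172.
D_1 = 9.3926
D_2 = 12.0686
D_3 = 13.0691
D_4 = 14.1525
TV_4 = 14.7851/(0.172−0.0447) = 116.1438
P₀ = Σ Dₜ/(1+r)ᵗ + TV_4/(1+r)^4 = 93.9778

R$93.98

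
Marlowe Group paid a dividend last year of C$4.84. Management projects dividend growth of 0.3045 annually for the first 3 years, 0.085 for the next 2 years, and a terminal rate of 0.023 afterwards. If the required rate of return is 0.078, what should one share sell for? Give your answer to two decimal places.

Three-stage DDM. Project D₁…D_5; terminal Gordon value at t=5 with g = 0.023; discount at r = 0.078.
D_1 = 6.3138
D_2 = 8.2363
D_3 = 10.7443
D_4 = 11.6576
D_5 = 12.6484
TV_5 = 12.9394/(0.078−0.023) = 235.2611
P₀ = Σ Dₜ/(1+r)ᵗ + TV_5/(1+r)^5 = 200.4476

C$200.45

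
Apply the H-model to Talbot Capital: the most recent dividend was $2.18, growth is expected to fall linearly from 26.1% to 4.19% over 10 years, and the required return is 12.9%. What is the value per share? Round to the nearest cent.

$53.50

H-model: P₀ = D₀[(1+g_L) + H(g_S−g_L)]/(r−g_L), with H = 10/2 = 5.
P₀ = 2.18 × [(1+0.0419) + 5×(0.261−0.0419)] / (0.129−0.0419)
   = 2.18 × 2.1374 / 0.0871 = 53.4963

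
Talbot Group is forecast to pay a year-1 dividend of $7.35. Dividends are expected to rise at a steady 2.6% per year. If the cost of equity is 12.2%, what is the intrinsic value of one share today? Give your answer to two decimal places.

Gordon growth model: P₀ = D₁/(r − g), with D₁ = 7.35 given directly.
P₀ = 7.3500 / (0.122 − 0.026) = 7.3500 / 0.096 = 76.5625

$76.56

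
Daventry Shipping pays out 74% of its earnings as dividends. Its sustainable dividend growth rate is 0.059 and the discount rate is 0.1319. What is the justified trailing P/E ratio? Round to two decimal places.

Justified trailing P/E = b(1+g)/(r−g) = 0.74×(1+0.059)/(0.1319−0.059) = 10.7498

10.75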